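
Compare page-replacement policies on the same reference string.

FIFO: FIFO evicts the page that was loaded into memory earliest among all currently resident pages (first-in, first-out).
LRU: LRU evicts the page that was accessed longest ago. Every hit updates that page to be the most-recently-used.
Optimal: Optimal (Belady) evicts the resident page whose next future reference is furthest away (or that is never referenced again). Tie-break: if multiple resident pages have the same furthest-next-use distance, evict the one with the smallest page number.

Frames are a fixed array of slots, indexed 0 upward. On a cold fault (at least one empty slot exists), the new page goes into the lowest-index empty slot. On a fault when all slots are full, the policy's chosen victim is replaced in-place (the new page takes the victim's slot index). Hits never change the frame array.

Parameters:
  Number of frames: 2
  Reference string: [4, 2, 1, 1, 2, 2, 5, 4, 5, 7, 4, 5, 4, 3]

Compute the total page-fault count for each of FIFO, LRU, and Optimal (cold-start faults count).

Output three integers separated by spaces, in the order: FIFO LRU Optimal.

Answer: 9 9 8

Derivation:
--- FIFO ---
  step 0: ref 4 -> FAULT, frames=[4,-] (faults so far: 1)
  step 1: ref 2 -> FAULT, frames=[4,2] (faults so far: 2)
  step 2: ref 1 -> FAULT, evict 4, frames=[1,2] (faults so far: 3)
  step 3: ref 1 -> HIT, frames=[1,2] (faults so far: 3)
  step 4: ref 2 -> HIT, frames=[1,2] (faults so far: 3)
  step 5: ref 2 -> HIT, frames=[1,2] (faults so far: 3)
  step 6: ref 5 -> FAULT, evict 2, frames=[1,5] (faults so far: 4)
  step 7: ref 4 -> FAULT, evict 1, frames=[4,5] (faults so far: 5)
  step 8: ref 5 -> HIT, frames=[4,5] (faults so far: 5)
  step 9: ref 7 -> FAULT, evict 5, frames=[4,7] (faults so far: 6)
  step 10: ref 4 -> HIT, frames=[4,7] (faults so far: 6)
  step 11: ref 5 -> FAULT, evict 4, frames=[5,7] (faults so far: 7)
  step 12: ref 4 -> FAULT, evict 7, frames=[5,4] (faults so far: 8)
  step 13: ref 3 -> FAULT, evict 5, frames=[3,4] (faults so far: 9)
  FIFO total faults: 9
--- LRU ---
  step 0: ref 4 -> FAULT, frames=[4,-] (faults so far: 1)
  step 1: ref 2 -> FAULT, frames=[4,2] (faults so far: 2)
  step 2: ref 1 -> FAULT, evict 4, frames=[1,2] (faults so far: 3)
  step 3: ref 1 -> HIT, frames=[1,2] (faults so far: 3)
  step 4: ref 2 -> HIT, frames=[1,2] (faults so far: 3)
  step 5: ref 2 -> HIT, frames=[1,2] (faults so far: 3)
  step 6: ref 5 -> FAULT, evict 1, frames=[5,2] (faults so far: 4)
  step 7: ref 4 -> FAULT, evict 2, frames=[5,4] (faults so far: 5)
  step 8: ref 5 -> HIT, frames=[5,4] (faults so far: 5)
  step 9: ref 7 -> FAULT, evict 4, frames=[5,7] (faults so far: 6)
  step 10: ref 4 -> FAULT, evict 5, frames=[4,7] (faults so far: 7)
  step 11: ref 5 -> FAULT, evict 7, frames=[4,5] (faults so far: 8)
  step 12: ref 4 -> HIT, frames=[4,5] (faults so far: 8)
  step 13: ref 3 -> FAULT, evict 5, frames=[4,3] (faults so far: 9)
  LRU total faults: 9
--- Optimal ---
  step 0: ref 4 -> FAULT, frames=[4,-] (faults so far: 1)
  step 1: ref 2 -> FAULT, frames=[4,2] (faults so far: 2)
  step 2: ref 1 -> FAULT, evict 4, frames=[1,2] (faults so far: 3)
  step 3: ref 1 -> HIT, frames=[1,2] (faults so far: 3)
  step 4: ref 2 -> HIT, frames=[1,2] (faults so far: 3)
  step 5: ref 2 -> HIT, frames=[1,2] (faults so far: 3)
  step 6: ref 5 -> FAULT, evict 1, frames=[5,2] (faults so far: 4)
  step 7: ref 4 -> FAULT, evict 2, frames=[5,4] (faults so far: 5)
  step 8: ref 5 -> HIT, frames=[5,4] (faults so far: 5)
  step 9: ref 7 -> FAULT, evict 5, frames=[7,4] (faults so far: 6)
  step 10: ref 4 -> HIT, frames=[7,4] (faults so far: 6)
  step 11: ref 5 -> FAULT, evict 7, frames=[5,4] (faults so far: 7)
  step 12: ref 4 -> HIT, frames=[5,4] (faults so far: 7)
  step 13: ref 3 -> FAULT, evict 4, frames=[5,3] (faults so far: 8)
  Optimal total faults: 8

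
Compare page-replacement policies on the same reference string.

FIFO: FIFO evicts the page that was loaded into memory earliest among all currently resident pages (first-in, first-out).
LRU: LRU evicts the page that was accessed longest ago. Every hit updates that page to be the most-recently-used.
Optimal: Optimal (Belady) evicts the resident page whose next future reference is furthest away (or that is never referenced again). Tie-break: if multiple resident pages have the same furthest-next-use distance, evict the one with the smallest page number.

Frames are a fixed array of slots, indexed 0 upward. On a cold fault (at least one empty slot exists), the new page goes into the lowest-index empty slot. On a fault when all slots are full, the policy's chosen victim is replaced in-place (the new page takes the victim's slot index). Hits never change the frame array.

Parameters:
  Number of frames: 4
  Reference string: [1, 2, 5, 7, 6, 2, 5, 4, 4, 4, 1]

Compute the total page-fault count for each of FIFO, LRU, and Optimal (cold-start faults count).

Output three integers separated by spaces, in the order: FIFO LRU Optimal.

Answer: 7 7 6

Derivation:
--- FIFO ---
  step 0: ref 1 -> FAULT, frames=[1,-,-,-] (faults so far: 1)
  step 1: ref 2 -> FAULT, frames=[1,2,-,-] (faults so far: 2)
  step 2: ref 5 -> FAULT, frames=[1,2,5,-] (faults so far: 3)
  step 3: ref 7 -> FAULT, frames=[1,2,5,7] (faults so far: 4)
  step 4: ref 6 -> FAULT, evict 1, frames=[6,2,5,7] (faults so far: 5)
  step 5: ref 2 -> HIT, frames=[6,2,5,7] (faults so far: 5)
  step 6: ref 5 -> HIT, frames=[6,2,5,7] (faults so far: 5)
  step 7: ref 4 -> FAULT, evict 2, frames=[6,4,5,7] (faults so far: 6)
  step 8: ref 4 -> HIT, frames=[6,4,5,7] (faults so far: 6)
  step 9: ref 4 -> HIT, frames=[6,4,5,7] (faults so far: 6)
  step 10: ref 1 -> FAULT, evict 5, frames=[6,4,1,7] (faults so far: 7)
  FIFO total faults: 7
--- LRU ---
  step 0: ref 1 -> FAULT, frames=[1,-,-,-] (faults so far: 1)
  step 1: ref 2 -> FAULT, frames=[1,2,-,-] (faults so far: 2)
  step 2: ref 5 -> FAULT, frames=[1,2,5,-] (faults so far: 3)
  step 3: ref 7 -> FAULT, frames=[1,2,5,7] (faults so far: 4)
  step 4: ref 6 -> FAULT, evict 1, frames=[6,2,5,7] (faults so far: 5)
  step 5: ref 2 -> HIT, frames=[6,2,5,7] (faults so far: 5)
  step 6: ref 5 -> HIT, frames=[6,2,5,7] (faults so far: 5)
  step 7: ref 4 -> FAULT, evict 7, frames=[6,2,5,4] (faults so far: 6)
  step 8: ref 4 -> HIT, frames=[6,2,5,4] (faults so far: 6)
  step 9: ref 4 -> HIT, frames=[6,2,5,4] (faults so far: 6)
  step 10: ref 1 -> FAULT, evict 6, frames=[1,2,5,4] (faults so far: 7)
  LRU total faults: 7
--- Optimal ---
  step 0: ref 1 -> FAULT, frames=[1,-,-,-] (faults so far: 1)
  step 1: ref 2 -> FAULT, frames=[1,2,-,-] (faults so far: 2)
  step 2: ref 5 -> FAULT, frames=[1,2,5,-] (faults so far: 3)
  step 3: ref 7 -> FAULT, frames=[1,2,5,7] (faults so far: 4)
  step 4: ref 6 -> FAULT, evict 7, frames=[1,2,5,6] (faults so far: 5)
  step 5: ref 2 -> HIT, frames=[1,2,5,6] (faults so far: 5)
  step 6: ref 5 -> HIT, frames=[1,2,5,6] (faults so far: 5)
  step 7: ref 4 -> FAULT, evict 2, frames=[1,4,5,6] (faults so far: 6)
  step 8: ref 4 -> HIT, frames=[1,4,5,6] (faults so far: 6)
  step 9: ref 4 -> HIT, frames=[1,4,5,6] (faults so far: 6)
  step 10: ref 1 -> HIT, frames=[1,4,5,6] (faults so far: 6)
  Optimal total faults: 6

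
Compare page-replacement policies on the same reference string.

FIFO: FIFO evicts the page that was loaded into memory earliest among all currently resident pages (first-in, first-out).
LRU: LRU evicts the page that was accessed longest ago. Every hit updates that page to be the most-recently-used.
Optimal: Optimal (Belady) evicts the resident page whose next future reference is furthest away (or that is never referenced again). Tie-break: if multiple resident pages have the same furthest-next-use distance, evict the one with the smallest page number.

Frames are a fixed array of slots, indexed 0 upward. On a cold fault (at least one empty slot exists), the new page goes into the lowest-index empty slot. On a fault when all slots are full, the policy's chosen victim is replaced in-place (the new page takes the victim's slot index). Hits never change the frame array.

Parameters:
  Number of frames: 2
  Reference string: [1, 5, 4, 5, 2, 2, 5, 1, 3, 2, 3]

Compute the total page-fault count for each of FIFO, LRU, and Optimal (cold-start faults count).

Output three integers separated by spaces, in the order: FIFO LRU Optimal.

--- FIFO ---
  step 0: ref 1 -> FAULT, frames=[1,-] (faults so far: 1)
  step 1: ref 5 -> FAULT, frames=[1,5] (faults so far: 2)
  step 2: ref 4 -> FAULT, evict 1, frames=[4,5] (faults so far: 3)
  step 3: ref 5 -> HIT, frames=[4,5] (faults so far: 3)
  step 4: ref 2 -> FAULT, evict 5, frames=[4,2] (faults so far: 4)
  step 5: ref 2 -> HIT, frames=[4,2] (faults so far: 4)
  step 6: ref 5 -> FAULT, evict 4, frames=[5,2] (faults so far: 5)
  step 7: ref 1 -> FAULT, evict 2, frames=[5,1] (faults so far: 6)
  step 8: ref 3 -> FAULT, evict 5, frames=[3,1] (faults so far: 7)
  step 9: ref 2 -> FAULT, evict 1, frames=[3,2] (faults so far: 8)
  step 10: ref 3 -> HIT, frames=[3,2] (faults so far: 8)
  FIFO total faults: 8
--- LRU ---
  step 0: ref 1 -> FAULT, frames=[1,-] (faults so far: 1)
  step 1: ref 5 -> FAULT, frames=[1,5] (faults so far: 2)
  step 2: ref 4 -> FAULT, evict 1, frames=[4,5] (faults so far: 3)
  step 3: ref 5 -> HIT, frames=[4,5] (faults so far: 3)
  step 4: ref 2 -> FAULT, evict 4, frames=[2,5] (faults so far: 4)
  step 5: ref 2 -> HIT, frames=[2,5] (faults so far: 4)
  step 6: ref 5 -> HIT, frames=[2,5] (faults so far: 4)
  step 7: ref 1 -> FAULT, evict 2, frames=[1,5] (faults so far: 5)
  step 8: ref 3 -> FAULT, evict 5, frames=[1,3] (faults so far: 6)
  step 9: ref 2 -> FAULT, evict 1, frames=[2,3] (faults so far: 7)
  step 10: ref 3 -> HIT, frames=[2,3] (faults so far: 7)
  LRU total faults: 7
--- Optimal ---
  step 0: ref 1 -> FAULT, frames=[1,-] (faults so far: 1)
  step 1: ref 5 -> FAULT, frames=[1,5] (faults so far: 2)
  step 2: ref 4 -> FAULT, evict 1, frames=[4,5] (faults so far: 3)
  step 3: ref 5 -> HIT, frames=[4,5] (faults so far: 3)
  step 4: ref 2 -> FAULT, evict 4, frames=[2,5] (faults so far: 4)
  step 5: ref 2 -> HIT, frames=[2,5] (faults so far: 4)
  step 6: ref 5 -> HIT, frames=[2,5] (faults so far: 4)
  step 7: ref 1 -> FAULT, evict 5, frames=[2,1] (faults so far: 5)
  step 8: ref 3 -> FAULT, evict 1, frames=[2,3] (faults so far: 6)
  step 9: ref 2 -> HIT, frames=[2,3] (faults so far: 6)
  step 10: ref 3 -> HIT, frames=[2,3] (faults so far: 6)
  Optimal total faults: 6

Answer: 8 7 6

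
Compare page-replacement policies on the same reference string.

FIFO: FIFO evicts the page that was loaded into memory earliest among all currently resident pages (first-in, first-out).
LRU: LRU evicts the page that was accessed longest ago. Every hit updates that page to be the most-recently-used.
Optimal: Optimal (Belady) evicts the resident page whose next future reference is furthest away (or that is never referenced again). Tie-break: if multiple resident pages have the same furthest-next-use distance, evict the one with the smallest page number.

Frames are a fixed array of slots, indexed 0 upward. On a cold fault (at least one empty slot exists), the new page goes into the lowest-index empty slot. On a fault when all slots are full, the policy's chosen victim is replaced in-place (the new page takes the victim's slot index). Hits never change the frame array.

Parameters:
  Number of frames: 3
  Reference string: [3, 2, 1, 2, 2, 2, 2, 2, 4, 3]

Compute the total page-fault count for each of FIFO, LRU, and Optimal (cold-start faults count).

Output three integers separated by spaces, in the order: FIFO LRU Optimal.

Answer: 5 5 4

Derivation:
--- FIFO ---
  step 0: ref 3 -> FAULT, frames=[3,-,-] (faults so far: 1)
  step 1: ref 2 -> FAULT, frames=[3,2,-] (faults so far: 2)
  step 2: ref 1 -> FAULT, frames=[3,2,1] (faults so far: 3)
  step 3: ref 2 -> HIT, frames=[3,2,1] (faults so far: 3)
  step 4: ref 2 -> HIT, frames=[3,2,1] (faults so far: 3)
  step 5: ref 2 -> HIT, frames=[3,2,1] (faults so far: 3)
  step 6: ref 2 -> HIT, frames=[3,2,1] (faults so far: 3)
  step 7: ref 2 -> HIT, frames=[3,2,1] (faults so far: 3)
  step 8: ref 4 -> FAULT, evict 3, frames=[4,2,1] (faults so far: 4)
  step 9: ref 3 -> FAULT, evict 2, frames=[4,3,1] (faults so far: 5)
  FIFO total faults: 5
--- LRU ---
  step 0: ref 3 -> FAULT, frames=[3,-,-] (faults so far: 1)
  step 1: ref 2 -> FAULT, frames=[3,2,-] (faults so far: 2)
  step 2: ref 1 -> FAULT, frames=[3,2,1] (faults so far: 3)
  step 3: ref 2 -> HIT, frames=[3,2,1] (faults so far: 3)
  step 4: ref 2 -> HIT, frames=[3,2,1] (faults so far: 3)
  step 5: ref 2 -> HIT, frames=[3,2,1] (faults so far: 3)
  step 6: ref 2 -> HIT, frames=[3,2,1] (faults so far: 3)
  step 7: ref 2 -> HIT, frames=[3,2,1] (faults so far: 3)
  step 8: ref 4 -> FAULT, evict 3, frames=[4,2,1] (faults so far: 4)
  step 9: ref 3 -> FAULT, evict 1, frames=[4,2,3] (faults so far: 5)
  LRU total faults: 5
--- Optimal ---
  step 0: ref 3 -> FAULT, frames=[3,-,-] (faults so far: 1)
  step 1: ref 2 -> FAULT, frames=[3,2,-] (faults so far: 2)
  step 2: ref 1 -> FAULT, frames=[3,2,1] (faults so far: 3)
  step 3: ref 2 -> HIT, frames=[3,2,1] (faults so far: 3)
  step 4: ref 2 -> HIT, frames=[3,2,1] (faults so far: 3)
  step 5: ref 2 -> HIT, frames=[3,2,1] (faults so far: 3)
  step 6: ref 2 -> HIT, frames=[3,2,1] (faults so far: 3)
  step 7: ref 2 -> HIT, frames=[3,2,1] (faults so far: 3)
  step 8: ref 4 -> FAULT, evict 1, frames=[3,2,4] (faults so far: 4)
  step 9: ref 3 -> HIT, frames=[3,2,4] (faults so far: 4)
  Optimal total faults: 4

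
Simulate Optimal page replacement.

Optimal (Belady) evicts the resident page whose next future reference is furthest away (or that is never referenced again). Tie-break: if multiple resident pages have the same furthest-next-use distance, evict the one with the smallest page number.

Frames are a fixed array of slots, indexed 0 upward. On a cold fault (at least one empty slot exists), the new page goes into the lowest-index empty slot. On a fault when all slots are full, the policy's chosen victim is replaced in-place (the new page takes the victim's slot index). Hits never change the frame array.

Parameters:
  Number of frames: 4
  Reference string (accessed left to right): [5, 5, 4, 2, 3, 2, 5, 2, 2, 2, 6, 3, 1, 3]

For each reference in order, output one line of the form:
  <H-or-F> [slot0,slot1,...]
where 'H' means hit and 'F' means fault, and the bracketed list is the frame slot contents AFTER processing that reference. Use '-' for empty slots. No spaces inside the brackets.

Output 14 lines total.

F [5,-,-,-]
H [5,-,-,-]
F [5,4,-,-]
F [5,4,2,-]
F [5,4,2,3]
H [5,4,2,3]
H [5,4,2,3]
H [5,4,2,3]
H [5,4,2,3]
H [5,4,2,3]
F [5,4,6,3]
H [5,4,6,3]
F [5,1,6,3]
H [5,1,6,3]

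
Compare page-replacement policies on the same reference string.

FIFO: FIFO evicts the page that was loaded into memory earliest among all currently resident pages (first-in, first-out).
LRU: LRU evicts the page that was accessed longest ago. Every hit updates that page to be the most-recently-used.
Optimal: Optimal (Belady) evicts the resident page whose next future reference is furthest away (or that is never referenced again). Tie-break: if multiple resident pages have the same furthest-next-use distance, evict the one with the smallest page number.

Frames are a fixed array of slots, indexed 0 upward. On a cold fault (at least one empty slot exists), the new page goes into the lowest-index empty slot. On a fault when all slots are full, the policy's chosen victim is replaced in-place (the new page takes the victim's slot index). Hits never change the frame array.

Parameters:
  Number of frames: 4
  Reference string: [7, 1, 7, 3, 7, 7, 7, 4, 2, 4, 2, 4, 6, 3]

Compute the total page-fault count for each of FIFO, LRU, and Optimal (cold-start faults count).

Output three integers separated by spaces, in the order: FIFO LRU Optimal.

Answer: 6 7 6

Derivation:
--- FIFO ---
  step 0: ref 7 -> FAULT, frames=[7,-,-,-] (faults so far: 1)
  step 1: ref 1 -> FAULT, frames=[7,1,-,-] (faults so far: 2)
  step 2: ref 7 -> HIT, frames=[7,1,-,-] (faults so far: 2)
  step 3: ref 3 -> FAULT, frames=[7,1,3,-] (faults so far: 3)
  step 4: ref 7 -> HIT, frames=[7,1,3,-] (faults so far: 3)
  step 5: ref 7 -> HIT, frames=[7,1,3,-] (faults so far: 3)
  step 6: ref 7 -> HIT, frames=[7,1,3,-] (faults so far: 3)
  step 7: ref 4 -> FAULT, frames=[7,1,3,4] (faults so far: 4)
  step 8: ref 2 -> FAULT, evict 7, frames=[2,1,3,4] (faults so far: 5)
  step 9: ref 4 -> HIT, frames=[2,1,3,4] (faults so far: 5)
  step 10: ref 2 -> HIT, frames=[2,1,3,4] (faults so far: 5)
  step 11: ref 4 -> HIT, frames=[2,1,3,4] (faults so far: 5)
  step 12: ref 6 -> FAULT, evict 1, frames=[2,6,3,4] (faults so far: 6)
  step 13: ref 3 -> HIT, frames=[2,6,3,4] (faults so far: 6)
  FIFO total faults: 6
--- LRU ---
  step 0: ref 7 -> FAULT, frames=[7,-,-,-] (faults so far: 1)
  step 1: ref 1 -> FAULT, frames=[7,1,-,-] (faults so far: 2)
  step 2: ref 7 -> HIT, frames=[7,1,-,-] (faults so far: 2)
  step 3: ref 3 -> FAULT, frames=[7,1,3,-] (faults so far: 3)
  step 4: ref 7 -> HIT, frames=[7,1,3,-] (faults so far: 3)
  step 5: ref 7 -> HIT, frames=[7,1,3,-] (faults so far: 3)
  step 6: ref 7 -> HIT, frames=[7,1,3,-] (faults so far: 3)
  step 7: ref 4 -> FAULT, frames=[7,1,3,4] (faults so far: 4)
  step 8: ref 2 -> FAULT, evict 1, frames=[7,2,3,4] (faults so far: 5)
  step 9: ref 4 -> HIT, frames=[7,2,3,4] (faults so far: 5)
  step 10: ref 2 -> HIT, frames=[7,2,3,4] (faults so far: 5)
  step 11: ref 4 -> HIT, frames=[7,2,3,4] (faults so far: 5)
  step 12: ref 6 -> FAULT, evict 3, frames=[7,2,6,4] (faults so far: 6)
  step 13: ref 3 -> FAULT, evict 7, frames=[3,2,6,4] (faults so far: 7)
  LRU total faults: 7
--- Optimal ---
  step 0: ref 7 -> FAULT, frames=[7,-,-,-] (faults so far: 1)
  step 1: ref 1 -> FAULT, frames=[7,1,-,-] (faults so far: 2)
  step 2: ref 7 -> HIT, frames=[7,1,-,-] (faults so far: 2)
  step 3: ref 3 -> FAULT, frames=[7,1,3,-] (faults so far: 3)
  step 4: ref 7 -> HIT, frames=[7,1,3,-] (faults so far: 3)
  step 5: ref 7 -> HIT, frames=[7,1,3,-] (faults so far: 3)
  step 6: ref 7 -> HIT, frames=[7,1,3,-] (faults so far: 3)
  step 7: ref 4 -> FAULT, frames=[7,1,3,4] (faults so far: 4)
  step 8: ref 2 -> FAULT, evict 1, frames=[7,2,3,4] (faults so far: 5)
  step 9: ref 4 -> HIT, frames=[7,2,3,4] (faults so far: 5)
  step 10: ref 2 -> HIT, frames=[7,2,3,4] (faults so far: 5)
  step 11: ref 4 -> HIT, frames=[7,2,3,4] (faults so far: 5)
  step 12: ref 6 -> FAULT, evict 2, frames=[7,6,3,4] (faults so far: 6)
  step 13: ref 3 -> HIT, frames=[7,6,3,4] (faults so far: 6)
  Optimal total faults: 6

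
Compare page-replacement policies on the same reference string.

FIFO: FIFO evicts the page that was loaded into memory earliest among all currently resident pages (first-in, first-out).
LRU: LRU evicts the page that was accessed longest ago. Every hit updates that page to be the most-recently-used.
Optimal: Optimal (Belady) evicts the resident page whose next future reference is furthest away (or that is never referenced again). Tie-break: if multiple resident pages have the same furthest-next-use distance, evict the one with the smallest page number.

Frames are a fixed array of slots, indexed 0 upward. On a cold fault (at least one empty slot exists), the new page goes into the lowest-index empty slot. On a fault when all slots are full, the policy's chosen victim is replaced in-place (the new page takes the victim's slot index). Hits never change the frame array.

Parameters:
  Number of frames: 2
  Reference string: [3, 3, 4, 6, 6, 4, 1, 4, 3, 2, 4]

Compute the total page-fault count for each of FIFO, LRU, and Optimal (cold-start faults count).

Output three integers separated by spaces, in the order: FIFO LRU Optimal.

--- FIFO ---
  step 0: ref 3 -> FAULT, frames=[3,-] (faults so far: 1)
  step 1: ref 3 -> HIT, frames=[3,-] (faults so far: 1)
  step 2: ref 4 -> FAULT, frames=[3,4] (faults so far: 2)
  step 3: ref 6 -> FAULT, evict 3, frames=[6,4] (faults so far: 3)
  step 4: ref 6 -> HIT, frames=[6,4] (faults so far: 3)
  step 5: ref 4 -> HIT, frames=[6,4] (faults so far: 3)
  step 6: ref 1 -> FAULT, evict 4, frames=[6,1] (faults so far: 4)
  step 7: ref 4 -> FAULT, evict 6, frames=[4,1] (faults so far: 5)
  step 8: ref 3 -> FAULT, evict 1, frames=[4,3] (faults so far: 6)
  step 9: ref 2 -> FAULT, evict 4, frames=[2,3] (faults so far: 7)
  step 10: ref 4 -> FAULT, evict 3, frames=[2,4] (faults so far: 8)
  FIFO total faults: 8
--- LRU ---
  step 0: ref 3 -> FAULT, frames=[3,-] (faults so far: 1)
  step 1: ref 3 -> HIT, frames=[3,-] (faults so far: 1)
  step 2: ref 4 -> FAULT, frames=[3,4] (faults so far: 2)
  step 3: ref 6 -> FAULT, evict 3, frames=[6,4] (faults so far: 3)
  step 4: ref 6 -> HIT, frames=[6,4] (faults so far: 3)
  step 5: ref 4 -> HIT, frames=[6,4] (faults so far: 3)
  step 6: ref 1 -> FAULT, evict 6, frames=[1,4] (faults so far: 4)
  step 7: ref 4 -> HIT, frames=[1,4] (faults so far: 4)
  step 8: ref 3 -> FAULT, evict 1, frames=[3,4] (faults so far: 5)
  step 9: ref 2 -> FAULT, evict 4, frames=[3,2] (faults so far: 6)
  step 10: ref 4 -> FAULT, evict 3, frames=[4,2] (faults so far: 7)
  LRU total faults: 7
--- Optimal ---
  step 0: ref 3 -> FAULT, frames=[3,-] (faults so far: 1)
  step 1: ref 3 -> HIT, frames=[3,-] (faults so far: 1)
  step 2: ref 4 -> FAULT, frames=[3,4] (faults so far: 2)
  step 3: ref 6 -> FAULT, evict 3, frames=[6,4] (faults so far: 3)
  step 4: ref 6 -> HIT, frames=[6,4] (faults so far: 3)
  step 5: ref 4 -> HIT, frames=[6,4] (faults so far: 3)
  step 6: ref 1 -> FAULT, evict 6, frames=[1,4] (faults so far: 4)
  step 7: ref 4 -> HIT, frames=[1,4] (faults so far: 4)
  step 8: ref 3 -> FAULT, evict 1, frames=[3,4] (faults so far: 5)
  step 9: ref 2 -> FAULT, evict 3, frames=[2,4] (faults so far: 6)
  step 10: ref 4 -> HIT, frames=[2,4] (faults so far: 6)
  Optimal total faults: 6

Answer: 8 7 6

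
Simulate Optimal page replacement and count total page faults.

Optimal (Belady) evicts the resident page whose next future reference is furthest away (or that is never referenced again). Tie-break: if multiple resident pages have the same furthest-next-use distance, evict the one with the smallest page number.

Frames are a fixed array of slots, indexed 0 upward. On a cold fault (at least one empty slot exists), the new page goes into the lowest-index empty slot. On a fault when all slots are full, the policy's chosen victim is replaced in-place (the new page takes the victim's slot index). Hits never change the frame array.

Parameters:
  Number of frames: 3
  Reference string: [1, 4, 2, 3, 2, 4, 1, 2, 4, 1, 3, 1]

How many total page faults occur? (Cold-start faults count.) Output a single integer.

Step 0: ref 1 → FAULT, frames=[1,-,-]
Step 1: ref 4 → FAULT, frames=[1,4,-]
Step 2: ref 2 → FAULT, frames=[1,4,2]
Step 3: ref 3 → FAULT (evict 1), frames=[3,4,2]
Step 4: ref 2 → HIT, frames=[3,4,2]
Step 5: ref 4 → HIT, frames=[3,4,2]
Step 6: ref 1 → FAULT (evict 3), frames=[1,4,2]
Step 7: ref 2 → HIT, frames=[1,4,2]
Step 8: ref 4 → HIT, frames=[1,4,2]
Step 9: ref 1 → HIT, frames=[1,4,2]
Step 10: ref 3 → FAULT (evict 2), frames=[1,4,3]
Step 11: ref 1 → HIT, frames=[1,4,3]
Total faults: 6

Answer: 6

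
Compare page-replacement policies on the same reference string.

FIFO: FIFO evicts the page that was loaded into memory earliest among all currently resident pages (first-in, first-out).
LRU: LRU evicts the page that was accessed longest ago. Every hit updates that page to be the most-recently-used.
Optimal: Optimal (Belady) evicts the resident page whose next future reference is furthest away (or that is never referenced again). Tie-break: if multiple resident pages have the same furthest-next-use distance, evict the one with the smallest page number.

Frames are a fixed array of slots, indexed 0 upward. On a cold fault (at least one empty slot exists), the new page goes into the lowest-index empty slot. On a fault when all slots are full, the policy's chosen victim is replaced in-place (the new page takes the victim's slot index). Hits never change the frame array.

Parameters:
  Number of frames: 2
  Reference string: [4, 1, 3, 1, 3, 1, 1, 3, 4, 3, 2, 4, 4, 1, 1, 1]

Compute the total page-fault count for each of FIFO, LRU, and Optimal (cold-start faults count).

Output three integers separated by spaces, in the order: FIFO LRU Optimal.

Answer: 6 7 6

Derivation:
--- FIFO ---
  step 0: ref 4 -> FAULT, frames=[4,-] (faults so far: 1)
  step 1: ref 1 -> FAULT, frames=[4,1] (faults so far: 2)
  step 2: ref 3 -> FAULT, evict 4, frames=[3,1] (faults so far: 3)
  step 3: ref 1 -> HIT, frames=[3,1] (faults so far: 3)
  step 4: ref 3 -> HIT, frames=[3,1] (faults so far: 3)
  step 5: ref 1 -> HIT, frames=[3,1] (faults so far: 3)
  step 6: ref 1 -> HIT, frames=[3,1] (faults so far: 3)
  step 7: ref 3 -> HIT, frames=[3,1] (faults so far: 3)
  step 8: ref 4 -> FAULT, evict 1, frames=[3,4] (faults so far: 4)
  step 9: ref 3 -> HIT, frames=[3,4] (faults so far: 4)
  step 10: ref 2 -> FAULT, evict 3, frames=[2,4] (faults so far: 5)
  step 11: ref 4 -> HIT, frames=[2,4] (faults so far: 5)
  step 12: ref 4 -> HIT, frames=[2,4] (faults so far: 5)
  step 13: ref 1 -> FAULT, evict 4, frames=[2,1] (faults so far: 6)
  step 14: ref 1 -> HIT, frames=[2,1] (faults so far: 6)
  step 15: ref 1 -> HIT, frames=[2,1] (faults so far: 6)
  FIFO total faults: 6
--- LRU ---
  step 0: ref 4 -> FAULT, frames=[4,-] (faults so far: 1)
  step 1: ref 1 -> FAULT, frames=[4,1] (faults so far: 2)
  step 2: ref 3 -> FAULT, evict 4, frames=[3,1] (faults so far: 3)
  step 3: ref 1 -> HIT, frames=[3,1] (faults so far: 3)
  step 4: ref 3 -> HIT, frames=[3,1] (faults so far: 3)
  step 5: ref 1 -> HIT, frames=[3,1] (faults so far: 3)
  step 6: ref 1 -> HIT, frames=[3,1] (faults so far: 3)
  step 7: ref 3 -> HIT, frames=[3,1] (faults so far: 3)
  step 8: ref 4 -> FAULT, evict 1, frames=[3,4] (faults so far: 4)
  step 9: ref 3 -> HIT, frames=[3,4] (faults so far: 4)
  step 10: ref 2 -> FAULT, evict 4, frames=[3,2] (faults so far: 5)
  step 11: ref 4 -> FAULT, evict 3, frames=[4,2] (faults so far: 6)
  step 12: ref 4 -> HIT, frames=[4,2] (faults so far: 6)
  step 13: ref 1 -> FAULT, evict 2, frames=[4,1] (faults so far: 7)
  step 14: ref 1 -> HIT, frames=[4,1] (faults so far: 7)
  step 15: ref 1 -> HIT, frames=[4,1] (faults so far: 7)
  LRU total faults: 7
--- Optimal ---
  step 0: ref 4 -> FAULT, frames=[4,-] (faults so far: 1)
  step 1: ref 1 -> FAULT, frames=[4,1] (faults so far: 2)
  step 2: ref 3 -> FAULT, evict 4, frames=[3,1] (faults so far: 3)
  step 3: ref 1 -> HIT, frames=[3,1] (faults so far: 3)
  step 4: ref 3 -> HIT, frames=[3,1] (faults so far: 3)
  step 5: ref 1 -> HIT, frames=[3,1] (faults so far: 3)
  step 6: ref 1 -> HIT, frames=[3,1] (faults so far: 3)
  step 7: ref 3 -> HIT, frames=[3,1] (faults so far: 3)
  step 8: ref 4 -> FAULT, evict 1, frames=[3,4] (faults so far: 4)
  step 9: ref 3 -> HIT, frames=[3,4] (faults so far: 4)
  step 10: ref 2 -> FAULT, evict 3, frames=[2,4] (faults so far: 5)
  step 11: ref 4 -> HIT, frames=[2,4] (faults so far: 5)
  step 12: ref 4 -> HIT, frames=[2,4] (faults so far: 5)
  step 13: ref 1 -> FAULT, evict 2, frames=[1,4] (faults so far: 6)
  step 14: ref 1 -> HIT, frames=[1,4] (faults so far: 6)
  step 15: ref 1 -> HIT, frames=[1,4] (faults so far: 6)
  Optimal total faults: 6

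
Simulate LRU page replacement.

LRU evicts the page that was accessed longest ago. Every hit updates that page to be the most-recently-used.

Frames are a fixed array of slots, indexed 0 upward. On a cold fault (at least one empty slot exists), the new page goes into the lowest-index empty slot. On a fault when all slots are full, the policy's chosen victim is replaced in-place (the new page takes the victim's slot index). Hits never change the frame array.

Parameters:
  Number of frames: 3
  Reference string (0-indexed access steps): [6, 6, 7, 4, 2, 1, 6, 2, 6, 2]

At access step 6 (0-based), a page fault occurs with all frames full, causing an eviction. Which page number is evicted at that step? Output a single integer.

Step 0: ref 6 -> FAULT, frames=[6,-,-]
Step 1: ref 6 -> HIT, frames=[6,-,-]
Step 2: ref 7 -> FAULT, frames=[6,7,-]
Step 3: ref 4 -> FAULT, frames=[6,7,4]
Step 4: ref 2 -> FAULT, evict 6, frames=[2,7,4]
Step 5: ref 1 -> FAULT, evict 7, frames=[2,1,4]
Step 6: ref 6 -> FAULT, evict 4, frames=[2,1,6]
At step 6: evicted page 4

Answer: 4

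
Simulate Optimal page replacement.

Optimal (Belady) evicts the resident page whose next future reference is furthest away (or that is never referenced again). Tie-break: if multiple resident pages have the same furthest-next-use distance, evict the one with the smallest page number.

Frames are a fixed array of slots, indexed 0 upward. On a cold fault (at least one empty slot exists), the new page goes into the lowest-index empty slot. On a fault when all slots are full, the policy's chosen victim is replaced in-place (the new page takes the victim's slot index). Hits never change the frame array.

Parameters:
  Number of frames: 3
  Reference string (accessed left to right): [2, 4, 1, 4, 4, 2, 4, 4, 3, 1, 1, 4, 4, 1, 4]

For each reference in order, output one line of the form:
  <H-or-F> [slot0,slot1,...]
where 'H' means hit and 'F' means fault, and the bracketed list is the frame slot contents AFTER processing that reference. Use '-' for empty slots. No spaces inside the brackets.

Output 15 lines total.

F [2,-,-]
F [2,4,-]
F [2,4,1]
H [2,4,1]
H [2,4,1]
H [2,4,1]
H [2,4,1]
H [2,4,1]
F [3,4,1]
H [3,4,1]
H [3,4,1]
H [3,4,1]
H [3,4,1]
H [3,4,1]
H [3,4,1]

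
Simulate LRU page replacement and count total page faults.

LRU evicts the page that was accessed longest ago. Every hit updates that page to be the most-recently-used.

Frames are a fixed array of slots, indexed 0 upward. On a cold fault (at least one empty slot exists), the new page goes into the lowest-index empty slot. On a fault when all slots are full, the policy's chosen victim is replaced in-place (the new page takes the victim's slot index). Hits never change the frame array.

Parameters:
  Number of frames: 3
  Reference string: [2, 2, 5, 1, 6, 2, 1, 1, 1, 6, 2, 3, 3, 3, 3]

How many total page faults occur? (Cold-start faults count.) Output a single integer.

Answer: 6

Derivation:
Step 0: ref 2 → FAULT, frames=[2,-,-]
Step 1: ref 2 → HIT, frames=[2,-,-]
Step 2: ref 5 → FAULT, frames=[2,5,-]
Step 3: ref 1 → FAULT, frames=[2,5,1]
Step 4: ref 6 → FAULT (evict 2), frames=[6,5,1]
Step 5: ref 2 → FAULT (evict 5), frames=[6,2,1]
Step 6: ref 1 → HIT, frames=[6,2,1]
Step 7: ref 1 → HIT, frames=[6,2,1]
Step 8: ref 1 → HIT, frames=[6,2,1]
Step 9: ref 6 → HIT, frames=[6,2,1]
Step 10: ref 2 → HIT, frames=[6,2,1]
Step 11: ref 3 → FAULT (evict 1), frames=[6,2,3]
Step 12: ref 3 → HIT, frames=[6,2,3]
Step 13: ref 3 → HIT, frames=[6,2,3]
Step 14: ref 3 → HIT, frames=[6,2,3]
Total faults: 6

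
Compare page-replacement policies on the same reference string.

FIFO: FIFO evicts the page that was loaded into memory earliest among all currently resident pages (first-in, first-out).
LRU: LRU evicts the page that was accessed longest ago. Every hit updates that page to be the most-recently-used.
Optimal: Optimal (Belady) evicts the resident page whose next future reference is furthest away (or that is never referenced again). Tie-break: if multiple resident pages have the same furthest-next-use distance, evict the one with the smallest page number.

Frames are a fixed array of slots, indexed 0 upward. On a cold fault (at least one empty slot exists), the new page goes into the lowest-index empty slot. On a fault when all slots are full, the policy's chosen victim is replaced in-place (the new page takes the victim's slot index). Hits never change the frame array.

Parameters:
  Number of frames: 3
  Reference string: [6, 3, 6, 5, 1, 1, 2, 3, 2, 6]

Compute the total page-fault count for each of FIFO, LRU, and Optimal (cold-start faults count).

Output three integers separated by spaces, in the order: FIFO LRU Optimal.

--- FIFO ---
  step 0: ref 6 -> FAULT, frames=[6,-,-] (faults so far: 1)
  step 1: ref 3 -> FAULT, frames=[6,3,-] (faults so far: 2)
  step 2: ref 6 -> HIT, frames=[6,3,-] (faults so far: 2)
  step 3: ref 5 -> FAULT, frames=[6,3,5] (faults so far: 3)
  step 4: ref 1 -> FAULT, evict 6, frames=[1,3,5] (faults so far: 4)
  step 5: ref 1 -> HIT, frames=[1,3,5] (faults so far: 4)
  step 6: ref 2 -> FAULT, evict 3, frames=[1,2,5] (faults so far: 5)
  step 7: ref 3 -> FAULT, evict 5, frames=[1,2,3] (faults so far: 6)
  step 8: ref 2 -> HIT, frames=[1,2,3] (faults so far: 6)
  step 9: ref 6 -> FAULT, evict 1, frames=[6,2,3] (faults so far: 7)
  FIFO total faults: 7
--- LRU ---
  step 0: ref 6 -> FAULT, frames=[6,-,-] (faults so far: 1)
  step 1: ref 3 -> FAULT, frames=[6,3,-] (faults so far: 2)
  step 2: ref 6 -> HIT, frames=[6,3,-] (faults so far: 2)
  step 3: ref 5 -> FAULT, frames=[6,3,5] (faults so far: 3)
  step 4: ref 1 -> FAULT, evict 3, frames=[6,1,5] (faults so far: 4)
  step 5: ref 1 -> HIT, frames=[6,1,5] (faults so far: 4)
  step 6: ref 2 -> FAULT, evict 6, frames=[2,1,5] (faults so far: 5)
  step 7: ref 3 -> FAULT, evict 5, frames=[2,1,3] (faults so far: 6)
  step 8: ref 2 -> HIT, frames=[2,1,3] (faults so far: 6)
  step 9: ref 6 -> FAULT, evict 1, frames=[2,6,3] (faults so far: 7)
  LRU total faults: 7
--- Optimal ---
  step 0: ref 6 -> FAULT, frames=[6,-,-] (faults so far: 1)
  step 1: ref 3 -> FAULT, frames=[6,3,-] (faults so far: 2)
  step 2: ref 6 -> HIT, frames=[6,3,-] (faults so far: 2)
  step 3: ref 5 -> FAULT, frames=[6,3,5] (faults so far: 3)
  step 4: ref 1 -> FAULT, evict 5, frames=[6,3,1] (faults so far: 4)
  step 5: ref 1 -> HIT, frames=[6,3,1] (faults so far: 4)
  step 6: ref 2 -> FAULT, evict 1, frames=[6,3,2] (faults so far: 5)
  step 7: ref 3 -> HIT, frames=[6,3,2] (faults so far: 5)
  step 8: ref 2 -> HIT, frames=[6,3,2] (faults so far: 5)
  step 9: ref 6 -> HIT, frames=[6,3,2] (faults so far: 5)
  Optimal total faults: 5

Answer: 7 7 5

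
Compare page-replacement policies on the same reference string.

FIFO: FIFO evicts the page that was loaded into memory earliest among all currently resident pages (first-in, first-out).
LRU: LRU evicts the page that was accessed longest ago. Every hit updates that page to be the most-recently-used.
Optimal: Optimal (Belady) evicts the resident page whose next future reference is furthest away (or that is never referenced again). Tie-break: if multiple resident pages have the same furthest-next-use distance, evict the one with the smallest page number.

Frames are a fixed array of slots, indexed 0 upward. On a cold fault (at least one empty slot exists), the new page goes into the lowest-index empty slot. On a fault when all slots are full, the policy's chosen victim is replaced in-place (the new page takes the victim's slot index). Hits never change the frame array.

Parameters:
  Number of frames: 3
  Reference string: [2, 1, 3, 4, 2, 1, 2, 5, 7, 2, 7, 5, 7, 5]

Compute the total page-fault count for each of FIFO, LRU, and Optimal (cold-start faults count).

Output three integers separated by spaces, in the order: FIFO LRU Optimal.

--- FIFO ---
  step 0: ref 2 -> FAULT, frames=[2,-,-] (faults so far: 1)
  step 1: ref 1 -> FAULT, frames=[2,1,-] (faults so far: 2)
  step 2: ref 3 -> FAULT, frames=[2,1,3] (faults so far: 3)
  step 3: ref 4 -> FAULT, evict 2, frames=[4,1,3] (faults so far: 4)
  step 4: ref 2 -> FAULT, evict 1, frames=[4,2,3] (faults so far: 5)
  step 5: ref 1 -> FAULT, evict 3, frames=[4,2,1] (faults so far: 6)
  step 6: ref 2 -> HIT, frames=[4,2,1] (faults so far: 6)
  step 7: ref 5 -> FAULT, evict 4, frames=[5,2,1] (faults so far: 7)
  step 8: ref 7 -> FAULT, evict 2, frames=[5,7,1] (faults so far: 8)
  step 9: ref 2 -> FAULT, evict 1, frames=[5,7,2] (faults so far: 9)
  step 10: ref 7 -> HIT, frames=[5,7,2] (faults so far: 9)
  step 11: ref 5 -> HIT, frames=[5,7,2] (faults so far: 9)
  step 12: ref 7 -> HIT, frames=[5,7,2] (faults so far: 9)
  step 13: ref 5 -> HIT, frames=[5,7,2] (faults so far: 9)
  FIFO total faults: 9
--- LRU ---
  step 0: ref 2 -> FAULT, frames=[2,-,-] (faults so far: 1)
  step 1: ref 1 -> FAULT, frames=[2,1,-] (faults so far: 2)
  step 2: ref 3 -> FAULT, frames=[2,1,3] (faults so far: 3)
  step 3: ref 4 -> FAULT, evict 2, frames=[4,1,3] (faults so far: 4)
  step 4: ref 2 -> FAULT, evict 1, frames=[4,2,3] (faults so far: 5)
  step 5: ref 1 -> FAULT, evict 3, frames=[4,2,1] (faults so far: 6)
  step 6: ref 2 -> HIT, frames=[4,2,1] (faults so far: 6)
  step 7: ref 5 -> FAULT, evict 4, frames=[5,2,1] (faults so far: 7)
  step 8: ref 7 -> FAULT, evict 1, frames=[5,2,7] (faults so far: 8)
  step 9: ref 2 -> HIT, frames=[5,2,7] (faults so far: 8)
  step 10: ref 7 -> HIT, frames=[5,2,7] (faults so far: 8)
  step 11: ref 5 -> HIT, frames=[5,2,7] (faults so far: 8)
  step 12: ref 7 -> HIT, frames=[5,2,7] (faults so far: 8)
  step 13: ref 5 -> HIT, frames=[5,2,7] (faults so far: 8)
  LRU total faults: 8
--- Optimal ---
  step 0: ref 2 -> FAULT, frames=[2,-,-] (faults so far: 1)
  step 1: ref 1 -> FAULT, frames=[2,1,-] (faults so far: 2)
  step 2: ref 3 -> FAULT, frames=[2,1,3] (faults so far: 3)
  step 3: ref 4 -> FAULT, evict 3, frames=[2,1,4] (faults so far: 4)
  step 4: ref 2 -> HIT, frames=[2,1,4] (faults so far: 4)
  step 5: ref 1 -> HIT, frames=[2,1,4] (faults so far: 4)
  step 6: ref 2 -> HIT, frames=[2,1,4] (faults so far: 4)
  step 7: ref 5 -> FAULT, evict 1, frames=[2,5,4] (faults so far: 5)
  step 8: ref 7 -> FAULT, evict 4, frames=[2,5,7] (faults so far: 6)
  step 9: ref 2 -> HIT, frames=[2,5,7] (faults so far: 6)
  step 10: ref 7 -> HIT, frames=[2,5,7] (faults so far: 6)
  step 11: ref 5 -> HIT, frames=[2,5,7] (faults so far: 6)
  step 12: ref 7 -> HIT, frames=[2,5,7] (faults so far: 6)
  step 13: ref 5 -> HIT, frames=[2,5,7] (faults so far: 6)
  Optimal total faults: 6

Answer: 9 8 6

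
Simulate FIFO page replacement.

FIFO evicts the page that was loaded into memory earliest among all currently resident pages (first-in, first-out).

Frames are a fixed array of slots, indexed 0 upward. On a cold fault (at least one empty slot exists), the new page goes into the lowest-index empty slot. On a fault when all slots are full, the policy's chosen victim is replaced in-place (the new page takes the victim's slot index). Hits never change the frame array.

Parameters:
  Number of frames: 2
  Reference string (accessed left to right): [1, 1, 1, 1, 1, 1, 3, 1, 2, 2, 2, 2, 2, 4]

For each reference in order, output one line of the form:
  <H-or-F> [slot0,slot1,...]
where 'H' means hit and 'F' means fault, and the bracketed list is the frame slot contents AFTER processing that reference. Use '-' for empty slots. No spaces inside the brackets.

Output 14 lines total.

F [1,-]
H [1,-]
H [1,-]
H [1,-]
H [1,-]
H [1,-]
F [1,3]
H [1,3]
F [2,3]
H [2,3]
H [2,3]
H [2,3]
H [2,3]
F [2,4]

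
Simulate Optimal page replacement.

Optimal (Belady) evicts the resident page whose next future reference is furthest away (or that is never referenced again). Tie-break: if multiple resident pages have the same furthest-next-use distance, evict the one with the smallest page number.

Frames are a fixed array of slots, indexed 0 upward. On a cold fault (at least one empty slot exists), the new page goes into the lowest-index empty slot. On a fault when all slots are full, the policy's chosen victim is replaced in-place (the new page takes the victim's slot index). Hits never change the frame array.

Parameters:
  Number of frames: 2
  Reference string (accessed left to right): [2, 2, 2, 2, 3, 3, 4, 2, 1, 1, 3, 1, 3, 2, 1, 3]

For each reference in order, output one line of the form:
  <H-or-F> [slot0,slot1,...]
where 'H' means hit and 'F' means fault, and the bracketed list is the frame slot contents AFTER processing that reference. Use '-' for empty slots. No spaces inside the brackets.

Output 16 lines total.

F [2,-]
H [2,-]
H [2,-]
H [2,-]
F [2,3]
H [2,3]
F [2,4]
H [2,4]
F [2,1]
H [2,1]
F [3,1]
H [3,1]
H [3,1]
F [2,1]
H [2,1]
F [2,3]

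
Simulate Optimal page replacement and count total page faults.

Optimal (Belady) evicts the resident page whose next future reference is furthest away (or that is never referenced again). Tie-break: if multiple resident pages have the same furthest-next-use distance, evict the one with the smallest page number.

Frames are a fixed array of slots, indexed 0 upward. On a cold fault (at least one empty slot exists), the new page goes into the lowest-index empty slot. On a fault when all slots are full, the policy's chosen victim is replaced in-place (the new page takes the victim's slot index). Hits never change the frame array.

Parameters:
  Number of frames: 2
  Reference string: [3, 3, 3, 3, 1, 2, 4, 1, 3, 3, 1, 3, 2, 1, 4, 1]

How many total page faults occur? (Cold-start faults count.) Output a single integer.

Answer: 7

Derivation:
Step 0: ref 3 → FAULT, frames=[3,-]
Step 1: ref 3 → HIT, frames=[3,-]
Step 2: ref 3 → HIT, frames=[3,-]
Step 3: ref 3 → HIT, frames=[3,-]
Step 4: ref 1 → FAULT, frames=[3,1]
Step 5: ref 2 → FAULT (evict 3), frames=[2,1]
Step 6: ref 4 → FAULT (evict 2), frames=[4,1]
Step 7: ref 1 → HIT, frames=[4,1]
Step 8: ref 3 → FAULT (evict 4), frames=[3,1]
Step 9: ref 3 → HIT, frames=[3,1]
Step 10: ref 1 → HIT, frames=[3,1]
Step 11: ref 3 → HIT, frames=[3,1]
Step 12: ref 2 → FAULT (evict 3), frames=[2,1]
Step 13: ref 1 → HIT, frames=[2,1]
Step 14: ref 4 → FAULT (evict 2), frames=[4,1]
Step 15: ref 1 → HIT, frames=[4,1]
Total faults: 7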